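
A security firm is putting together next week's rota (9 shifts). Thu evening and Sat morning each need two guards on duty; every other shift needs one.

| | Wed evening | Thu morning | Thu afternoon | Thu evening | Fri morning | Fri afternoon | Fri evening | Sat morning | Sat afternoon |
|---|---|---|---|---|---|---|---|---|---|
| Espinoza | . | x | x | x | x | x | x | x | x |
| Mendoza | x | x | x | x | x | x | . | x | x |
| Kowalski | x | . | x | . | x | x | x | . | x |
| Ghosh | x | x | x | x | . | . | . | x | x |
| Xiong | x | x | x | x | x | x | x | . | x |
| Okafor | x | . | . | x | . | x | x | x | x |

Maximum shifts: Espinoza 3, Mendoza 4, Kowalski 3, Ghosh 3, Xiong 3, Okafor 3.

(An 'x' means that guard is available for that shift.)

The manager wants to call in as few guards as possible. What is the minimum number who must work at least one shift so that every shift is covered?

4

11 slots to fill and no one can take more than 4, so at least ⌈11/4⌉ = 3 guards are needed.
Any 3 guards together have capacity at most 4+3+3 = 10 < 11 slots, so 3 can never suffice.
Espinoza, Mendoza, Kowalski, and Ghosh alone can cover everything: Wed evening→Mendoza, Thu morning→Espinoza, Thu afternoon→Kowalski, Thu evening→Espinoza+Mendoza, Fri morning→Mendoza, Fri afternoon→Kowalski, Fri evening→Espinoza, Sat morning→Mendoza+Ghosh, Sat afternoon→Kowalski.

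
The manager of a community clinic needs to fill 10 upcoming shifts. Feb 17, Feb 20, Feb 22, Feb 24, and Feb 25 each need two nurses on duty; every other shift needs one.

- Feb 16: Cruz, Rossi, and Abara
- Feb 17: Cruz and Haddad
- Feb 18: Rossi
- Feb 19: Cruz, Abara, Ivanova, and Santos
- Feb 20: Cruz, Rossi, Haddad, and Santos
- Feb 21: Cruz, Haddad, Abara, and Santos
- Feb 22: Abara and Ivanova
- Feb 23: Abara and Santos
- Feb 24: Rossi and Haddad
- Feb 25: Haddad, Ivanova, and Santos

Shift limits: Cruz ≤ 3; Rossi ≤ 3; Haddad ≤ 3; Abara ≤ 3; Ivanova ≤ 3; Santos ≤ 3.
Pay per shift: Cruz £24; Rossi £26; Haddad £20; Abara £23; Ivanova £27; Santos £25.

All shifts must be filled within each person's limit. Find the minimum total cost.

£355

Feb 17 can only be covered by Cruz and Haddad, so that assignment is forced.
Feb 18 can only be covered by Rossi, so that assignment is forced.
Feb 22 can only be covered by Abara and Ivanova, so that assignment is forced.
Picking the cheapest available nurse for each shift independently would cost £344, but that ignores the shift limits.
An optimal schedule: Feb 16→Abara, Feb 17→Haddad+Cruz, Feb 18→Rossi, Feb 19→Cruz, Feb 20→Cruz+Santos, Feb 21→Santos, Feb 22→Abara+Ivanova, Feb 23→Abara, Feb 24→Haddad+Rossi, Feb 25→Haddad+Santos.
Total: 23 + 20 + 24 + 26 + 24 + 24 + 25 + 25 + 23 + 27 + 23 + 20 + 26 + 20 + 25 = £355.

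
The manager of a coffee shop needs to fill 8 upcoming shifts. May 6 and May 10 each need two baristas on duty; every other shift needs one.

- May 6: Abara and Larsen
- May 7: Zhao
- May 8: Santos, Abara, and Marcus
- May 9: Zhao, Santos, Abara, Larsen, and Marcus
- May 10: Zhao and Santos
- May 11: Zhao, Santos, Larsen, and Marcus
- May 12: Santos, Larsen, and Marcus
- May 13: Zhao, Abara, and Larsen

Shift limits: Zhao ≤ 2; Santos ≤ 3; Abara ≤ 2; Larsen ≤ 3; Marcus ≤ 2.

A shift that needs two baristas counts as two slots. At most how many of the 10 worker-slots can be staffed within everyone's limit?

10

Total capacity across all baristas is 2+3+2+3+2 = 12, and 10 slots are needed, so at most 10 can be filled.
An assignment achieving 10: May 6→Abara+Larsen, May 7→Zhao, May 8→Santos, May 9→Larsen, May 10→Zhao+Santos, May 11→Larsen, May 12→Santos, May 13→Abara.
Loads: Zhao 2/2, Santos 3/3, Abara 2/2, Larsen 3/3, Marcus 0/2.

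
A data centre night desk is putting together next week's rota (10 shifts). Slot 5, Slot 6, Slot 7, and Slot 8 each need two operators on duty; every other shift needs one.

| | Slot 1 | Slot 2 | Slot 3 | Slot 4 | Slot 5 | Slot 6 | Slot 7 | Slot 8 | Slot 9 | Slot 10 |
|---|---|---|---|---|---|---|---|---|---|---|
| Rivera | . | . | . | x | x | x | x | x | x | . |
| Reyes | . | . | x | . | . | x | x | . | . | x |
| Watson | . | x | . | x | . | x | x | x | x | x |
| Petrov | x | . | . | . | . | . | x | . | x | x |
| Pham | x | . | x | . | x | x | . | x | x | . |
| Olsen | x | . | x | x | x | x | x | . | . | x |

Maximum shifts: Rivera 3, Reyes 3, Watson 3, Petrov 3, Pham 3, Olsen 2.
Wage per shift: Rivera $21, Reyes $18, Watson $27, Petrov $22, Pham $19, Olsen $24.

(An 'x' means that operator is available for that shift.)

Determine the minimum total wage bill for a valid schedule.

Slot 2 can only be covered by Watson, so that assignment is forced.
Picking the cheapest available operator for each shift independently would cost $278, but that ignores the shift limits.
An optimal schedule: Slot 1→Pham, Slot 2→Watson, Slot 3→Reyes, Slot 4→Rivera, Slot 5→Pham+Rivera, Slot 6→Reyes+Olsen, Slot 7→Reyes+Petrov, Slot 8→Pham+Rivera, Slot 9→Petrov, Slot 10→Petrov.
Total: 19 + 27 + 18 + 21 + 19 + 21 + 18 + 24 + 18 + 22 + 19 + 21 + 22 + 22 = $291.

$291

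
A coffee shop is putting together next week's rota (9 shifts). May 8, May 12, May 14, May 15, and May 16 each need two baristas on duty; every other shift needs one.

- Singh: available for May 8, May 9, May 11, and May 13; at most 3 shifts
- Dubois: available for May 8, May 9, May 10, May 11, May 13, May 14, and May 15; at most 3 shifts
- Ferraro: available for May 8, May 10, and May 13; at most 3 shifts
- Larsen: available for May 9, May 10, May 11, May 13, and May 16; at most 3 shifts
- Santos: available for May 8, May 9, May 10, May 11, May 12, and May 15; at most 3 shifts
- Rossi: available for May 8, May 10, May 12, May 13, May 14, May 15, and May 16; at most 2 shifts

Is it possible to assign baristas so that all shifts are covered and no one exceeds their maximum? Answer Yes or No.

Total capacity is 17 and 14 slots are needed, so capacity alone doesn't rule it out.
Shifts {May 12, May 14, May 16} need 6 worker-slots in total, but the baristas available for any of those shifts (Dubois, Larsen, Santos, and Rossi) can supply at most 5 among them. So no valid schedule exists.

No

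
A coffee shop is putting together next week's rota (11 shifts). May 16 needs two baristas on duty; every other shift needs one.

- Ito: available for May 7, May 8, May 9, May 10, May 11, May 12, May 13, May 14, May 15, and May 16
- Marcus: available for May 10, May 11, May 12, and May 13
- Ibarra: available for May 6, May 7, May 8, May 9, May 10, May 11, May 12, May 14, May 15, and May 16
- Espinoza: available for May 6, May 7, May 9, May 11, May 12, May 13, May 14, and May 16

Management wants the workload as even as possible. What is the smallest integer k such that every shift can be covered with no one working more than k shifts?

With 4 baristas and 12 worker-slots to fill, someone must work at least ⌈12/4⌉ = 3 shifts, so k ≥ 3.
k = 3 works: May 6→Ibarra, May 7→Ito, May 8→Ito, May 9→Ibarra, May 10→Marcus, May 11→Marcus, May 12→Espinoza, May 13→Marcus, May 14→Espinoza, May 15→Ito, May 16→Ibarra+Espinoza.
Loads: Ito 3, Marcus 3, Ibarra 3, Espinoza 3 — all ≤ 3.

3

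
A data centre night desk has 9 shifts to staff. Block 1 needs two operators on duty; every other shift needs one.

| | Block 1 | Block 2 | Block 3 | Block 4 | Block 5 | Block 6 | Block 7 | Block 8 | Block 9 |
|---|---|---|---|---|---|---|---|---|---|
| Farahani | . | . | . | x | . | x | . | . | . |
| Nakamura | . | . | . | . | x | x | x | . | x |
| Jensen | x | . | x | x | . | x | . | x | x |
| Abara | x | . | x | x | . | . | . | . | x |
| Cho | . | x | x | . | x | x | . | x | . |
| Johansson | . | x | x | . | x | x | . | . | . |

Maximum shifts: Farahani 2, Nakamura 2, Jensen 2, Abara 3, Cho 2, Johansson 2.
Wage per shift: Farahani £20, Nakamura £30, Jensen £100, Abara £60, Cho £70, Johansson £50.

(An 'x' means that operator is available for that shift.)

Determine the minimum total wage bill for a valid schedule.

Block 1 can only be covered by Jensen and Abara, so that assignment is forced.
Block 7 can only be covered by Nakamura, so that assignment is forced.
Picking the cheapest available operator for each shift independently would cost £460, but that ignores the shift limits.
An optimal schedule: Block 1→Abara+Jensen, Block 2→Johansson, Block 3→Johansson, Block 4→Farahani, Block 5→Nakamura, Block 6→Farahani, Block 7→Nakamura, Block 8→Cho, Block 9→Abara.
Total: 60 + 100 + 50 + 50 + 20 + 30 + 20 + 30 + 70 + 60 = £490.

£490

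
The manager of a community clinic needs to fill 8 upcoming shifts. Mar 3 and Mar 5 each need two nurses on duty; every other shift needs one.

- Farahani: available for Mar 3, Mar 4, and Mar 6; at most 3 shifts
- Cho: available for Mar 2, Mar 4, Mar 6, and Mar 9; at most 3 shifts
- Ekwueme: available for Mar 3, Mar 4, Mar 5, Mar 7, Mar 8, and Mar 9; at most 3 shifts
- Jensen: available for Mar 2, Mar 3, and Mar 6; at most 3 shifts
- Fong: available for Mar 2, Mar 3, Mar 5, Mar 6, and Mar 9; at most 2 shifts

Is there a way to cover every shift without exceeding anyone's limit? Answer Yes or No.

Yes

Mar 5 can only be covered by Ekwueme and Fong, so that assignment is forced.
Mar 7 can only be covered by Ekwueme, so that assignment is forced.
Mar 8 can only be covered by Ekwueme, so that assignment is forced.
One valid schedule: Mar 2→Cho, Mar 3→Farahani+Jensen, Mar 4→Farahani, Mar 5→Ekwueme+Fong, Mar 6→Farahani, Mar 7→Ekwueme, Mar 8→Ekwueme, Mar 9→Cho.
Loads: Farahani 3/3, Cho 2/3, Ekwueme 3/3, Jensen 1/3, Fong 1/2 — all within limits.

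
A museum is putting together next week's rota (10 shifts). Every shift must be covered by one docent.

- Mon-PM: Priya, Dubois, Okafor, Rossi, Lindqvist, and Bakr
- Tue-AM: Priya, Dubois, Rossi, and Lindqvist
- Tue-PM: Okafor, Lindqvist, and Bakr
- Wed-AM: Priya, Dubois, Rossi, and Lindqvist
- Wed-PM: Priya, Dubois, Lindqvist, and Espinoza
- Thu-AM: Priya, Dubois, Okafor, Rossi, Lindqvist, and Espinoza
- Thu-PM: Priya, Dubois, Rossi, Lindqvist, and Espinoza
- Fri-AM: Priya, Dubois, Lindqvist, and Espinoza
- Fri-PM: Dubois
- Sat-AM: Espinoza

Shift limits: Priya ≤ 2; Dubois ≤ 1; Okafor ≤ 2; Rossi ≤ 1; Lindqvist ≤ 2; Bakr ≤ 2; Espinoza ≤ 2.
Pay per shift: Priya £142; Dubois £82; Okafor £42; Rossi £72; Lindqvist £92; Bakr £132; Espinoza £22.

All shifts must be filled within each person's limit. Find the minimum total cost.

£740

Fri-PM can only be covered by Dubois, so that assignment is forced.
Sat-AM can only be covered by Espinoza, so that assignment is forced.
Picking the cheapest available docent for each shift independently would cost £420, but that ignores the shift limits.
An optimal schedule: Mon-PM→Bakr, Tue-AM→Rossi, Tue-PM→Okafor, Wed-AM→Lindqvist, Wed-PM→Espinoza, Thu-AM→Okafor, Thu-PM→Priya, Fri-AM→Lindqvist, Fri-PM→Dubois, Sat-AM→Espinoza.
Total: 132 + 72 + 42 + 92 + 22 + 42 + 142 + 92 + 82 + 22 = £740.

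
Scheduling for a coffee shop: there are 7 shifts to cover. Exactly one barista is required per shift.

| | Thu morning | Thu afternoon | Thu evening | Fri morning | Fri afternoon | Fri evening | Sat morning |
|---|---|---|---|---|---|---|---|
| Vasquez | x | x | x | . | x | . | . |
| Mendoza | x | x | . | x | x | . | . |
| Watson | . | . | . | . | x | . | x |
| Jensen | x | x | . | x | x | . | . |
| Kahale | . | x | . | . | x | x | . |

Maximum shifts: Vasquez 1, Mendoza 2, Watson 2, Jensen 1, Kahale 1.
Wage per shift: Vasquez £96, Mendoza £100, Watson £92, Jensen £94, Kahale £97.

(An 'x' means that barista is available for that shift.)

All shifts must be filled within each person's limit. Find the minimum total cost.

£671

Thu evening can only be covered by Vasquez, so that assignment is forced.
Fri evening can only be covered by Kahale, so that assignment is forced.
Sat morning can only be covered by Watson, so that assignment is forced.
Picking the cheapest available barista for each shift independently would cost £659, but that ignores the shift limits.
An optimal schedule: Thu morning→Mendoza, Thu afternoon→Jensen, Thu evening→Vasquez, Fri morning→Mendoza, Fri afternoon→Watson, Fri evening→Kahale, Sat morning→Watson.
Total: 100 + 94 + 96 + 100 + 92 + 97 + 92 = £671.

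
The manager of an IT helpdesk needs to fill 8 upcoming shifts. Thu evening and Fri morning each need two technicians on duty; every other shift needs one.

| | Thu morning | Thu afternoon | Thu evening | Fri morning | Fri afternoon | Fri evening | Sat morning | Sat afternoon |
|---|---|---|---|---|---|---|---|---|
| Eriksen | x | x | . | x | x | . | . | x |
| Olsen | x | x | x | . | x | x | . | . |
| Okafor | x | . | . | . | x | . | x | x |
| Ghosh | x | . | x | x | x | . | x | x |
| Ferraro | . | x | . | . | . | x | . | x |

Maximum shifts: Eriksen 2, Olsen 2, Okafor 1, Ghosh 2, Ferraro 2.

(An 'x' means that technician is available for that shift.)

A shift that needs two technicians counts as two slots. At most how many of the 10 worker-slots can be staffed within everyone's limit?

Total capacity across all technicians is 2+2+1+2+2 = 9, and 10 slots are needed, so at most 9 can be filled.
An assignment achieving 9: Thu morning→Eriksen, Thu afternoon→Ferraro, Thu evening→Olsen+Ghosh, Fri morning→Eriksen+Ghosh, Fri evening→Olsen, Sat morning→Okafor, Sat afternoon→Ferraro.
Loads: Eriksen 2/2, Olsen 2/2, Okafor 1/1, Ghosh 2/2, Ferraro 2/2.

9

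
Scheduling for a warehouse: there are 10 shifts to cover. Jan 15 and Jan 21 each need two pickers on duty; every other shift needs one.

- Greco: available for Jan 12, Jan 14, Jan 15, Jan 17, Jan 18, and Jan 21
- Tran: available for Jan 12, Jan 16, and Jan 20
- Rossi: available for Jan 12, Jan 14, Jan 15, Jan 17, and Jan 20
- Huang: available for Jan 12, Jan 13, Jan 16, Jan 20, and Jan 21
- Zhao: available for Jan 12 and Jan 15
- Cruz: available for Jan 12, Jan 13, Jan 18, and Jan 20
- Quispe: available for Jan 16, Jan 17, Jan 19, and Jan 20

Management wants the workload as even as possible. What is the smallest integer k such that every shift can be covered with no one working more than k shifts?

With 7 pickers and 12 worker-slots to fill, someone must work at least ⌈12/7⌉ = 2 shifts, so k ≥ 2.
k = 2 works: Jan 12→Zhao, Jan 13→Huang, Jan 14→Greco, Jan 15→Rossi+Zhao, Jan 16→Tran, Jan 17→Rossi, Jan 18→Cruz, Jan 19→Quispe, Jan 20→Tran, Jan 21→Greco+Huang.
Loads: Greco 2, Tran 2, Rossi 2, Huang 2, Zhao 2, Cruz 1, Quispe 1 — all ≤ 2.

2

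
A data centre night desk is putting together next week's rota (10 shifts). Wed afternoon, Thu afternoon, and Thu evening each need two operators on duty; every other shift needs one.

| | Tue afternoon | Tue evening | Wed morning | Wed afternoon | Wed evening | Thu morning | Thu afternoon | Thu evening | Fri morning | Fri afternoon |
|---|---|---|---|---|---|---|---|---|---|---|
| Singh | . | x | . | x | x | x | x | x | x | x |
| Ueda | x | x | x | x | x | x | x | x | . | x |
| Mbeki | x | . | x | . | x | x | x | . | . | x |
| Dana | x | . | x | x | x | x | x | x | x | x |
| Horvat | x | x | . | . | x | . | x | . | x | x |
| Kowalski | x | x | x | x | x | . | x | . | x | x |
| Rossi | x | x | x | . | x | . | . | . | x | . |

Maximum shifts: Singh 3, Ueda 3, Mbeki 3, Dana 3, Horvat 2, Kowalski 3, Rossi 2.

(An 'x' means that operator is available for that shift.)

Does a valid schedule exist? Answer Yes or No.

Yes

One valid schedule: Tue afternoon→Ueda, Tue evening→Singh, Wed morning→Ueda, Wed afternoon→Dana+Kowalski, Wed evening→Mbeki, Thu morning→Singh, Thu afternoon→Mbeki+Dana, Thu evening→Singh+Ueda, Fri morning→Dana, Fri afternoon→Mbeki.
Loads: Singh 3/3, Ueda 3/3, Mbeki 3/3, Dana 3/3, Horvat 0/2, Kowalski 1/3, Rossi 0/2 — all within limits.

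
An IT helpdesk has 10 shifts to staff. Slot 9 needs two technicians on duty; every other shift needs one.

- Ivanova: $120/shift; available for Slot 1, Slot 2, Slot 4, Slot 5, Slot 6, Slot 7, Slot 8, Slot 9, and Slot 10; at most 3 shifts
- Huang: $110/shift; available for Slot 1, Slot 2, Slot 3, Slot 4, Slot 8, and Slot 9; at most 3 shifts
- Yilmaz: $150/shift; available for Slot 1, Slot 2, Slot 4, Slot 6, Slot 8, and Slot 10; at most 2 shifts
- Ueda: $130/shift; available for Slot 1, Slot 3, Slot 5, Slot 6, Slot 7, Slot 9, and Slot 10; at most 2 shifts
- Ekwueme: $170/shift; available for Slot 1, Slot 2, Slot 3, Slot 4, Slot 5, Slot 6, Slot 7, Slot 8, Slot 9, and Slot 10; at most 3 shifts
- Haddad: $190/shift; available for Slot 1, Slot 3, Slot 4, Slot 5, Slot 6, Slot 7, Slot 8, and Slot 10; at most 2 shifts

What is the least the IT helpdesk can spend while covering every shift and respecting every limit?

$1420

Picking the cheapest available technician for each shift independently would cost $1260, but that ignores the shift limits.
An optimal schedule: Slot 1→Ueda, Slot 2→Ivanova, Slot 3→Huang, Slot 4→Huang, Slot 5→Ivanova, Slot 6→Yilmaz, Slot 7→Ivanova, Slot 8→Huang, Slot 9→Ueda+Ekwueme, Slot 10→Yilmaz.
Total: 130 + 120 + 110 + 110 + 120 + 150 + 120 + 110 + 130 + 170 + 150 = $1420.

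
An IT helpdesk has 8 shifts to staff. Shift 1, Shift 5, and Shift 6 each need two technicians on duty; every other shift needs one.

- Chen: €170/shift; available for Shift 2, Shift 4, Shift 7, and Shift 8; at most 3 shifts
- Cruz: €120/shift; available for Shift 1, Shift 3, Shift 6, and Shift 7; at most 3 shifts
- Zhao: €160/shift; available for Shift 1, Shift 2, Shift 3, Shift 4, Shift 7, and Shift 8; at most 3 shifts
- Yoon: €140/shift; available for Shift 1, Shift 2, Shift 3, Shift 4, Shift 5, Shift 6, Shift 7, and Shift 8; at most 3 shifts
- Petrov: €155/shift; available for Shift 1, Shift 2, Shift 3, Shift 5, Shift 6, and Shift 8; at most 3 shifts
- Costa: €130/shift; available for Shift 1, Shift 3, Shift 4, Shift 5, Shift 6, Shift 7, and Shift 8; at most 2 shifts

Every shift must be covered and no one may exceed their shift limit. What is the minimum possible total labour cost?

Picking the cheapest available technician for each shift independently would cost €1410, but that ignores the shift limits.
An optimal schedule: Shift 1→Yoon+Petrov, Shift 2→Yoon, Shift 3→Cruz, Shift 4→Costa, Shift 5→Costa+Yoon, Shift 6→Cruz+Petrov, Shift 7→Cruz, Shift 8→Petrov.
Total: 140 + 155 + 140 + 120 + 130 + 130 + 140 + 120 + 155 + 120 + 155 = €1505.

€1505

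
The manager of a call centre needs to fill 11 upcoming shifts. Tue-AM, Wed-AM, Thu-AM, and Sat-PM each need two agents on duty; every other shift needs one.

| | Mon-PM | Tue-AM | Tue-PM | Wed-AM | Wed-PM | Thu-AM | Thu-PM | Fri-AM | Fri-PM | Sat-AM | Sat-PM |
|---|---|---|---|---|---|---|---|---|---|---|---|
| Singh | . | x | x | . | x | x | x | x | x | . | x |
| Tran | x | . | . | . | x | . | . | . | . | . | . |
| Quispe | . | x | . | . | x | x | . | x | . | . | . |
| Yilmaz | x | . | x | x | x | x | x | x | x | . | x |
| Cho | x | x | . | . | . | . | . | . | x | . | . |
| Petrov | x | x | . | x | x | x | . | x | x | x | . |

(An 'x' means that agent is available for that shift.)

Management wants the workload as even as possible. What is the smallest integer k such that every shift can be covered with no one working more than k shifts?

With 6 agents and 15 worker-slots to fill, someone must work at least ⌈15/6⌉ = 3 shifts, so k ≥ 3.
k = 3 works: Mon-PM→Tran, Tue-AM→Quispe+Cho, Tue-PM→Singh, Wed-AM→Yilmaz+Petrov, Wed-PM→Tran, Thu-AM→Quispe+Petrov, Thu-PM→Singh, Fri-AM→Quispe, Fri-PM→Yilmaz, Sat-AM→Petrov, Sat-PM→Singh+Yilmaz.
Loads: Singh 3, Tran 2, Quispe 3, Yilmaz 3, Cho 1, Petrov 3 — all ≤ 3.

3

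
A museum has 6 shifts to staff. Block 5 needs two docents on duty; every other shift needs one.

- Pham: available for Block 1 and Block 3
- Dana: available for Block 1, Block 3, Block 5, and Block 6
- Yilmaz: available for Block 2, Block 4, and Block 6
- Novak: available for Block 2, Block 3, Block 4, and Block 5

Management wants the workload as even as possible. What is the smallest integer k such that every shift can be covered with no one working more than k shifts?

2

With 4 docents and 7 worker-slots to fill, someone must work at least ⌈7/4⌉ = 2 shifts, so k ≥ 2.
k = 2 works: Block 1→Pham, Block 2→Yilmaz, Block 3→Pham, Block 4→Yilmaz, Block 5→Dana+Novak, Block 6→Dana.
Loads: Pham 2, Dana 2, Yilmaz 2, Novak 1 — all ≤ 2.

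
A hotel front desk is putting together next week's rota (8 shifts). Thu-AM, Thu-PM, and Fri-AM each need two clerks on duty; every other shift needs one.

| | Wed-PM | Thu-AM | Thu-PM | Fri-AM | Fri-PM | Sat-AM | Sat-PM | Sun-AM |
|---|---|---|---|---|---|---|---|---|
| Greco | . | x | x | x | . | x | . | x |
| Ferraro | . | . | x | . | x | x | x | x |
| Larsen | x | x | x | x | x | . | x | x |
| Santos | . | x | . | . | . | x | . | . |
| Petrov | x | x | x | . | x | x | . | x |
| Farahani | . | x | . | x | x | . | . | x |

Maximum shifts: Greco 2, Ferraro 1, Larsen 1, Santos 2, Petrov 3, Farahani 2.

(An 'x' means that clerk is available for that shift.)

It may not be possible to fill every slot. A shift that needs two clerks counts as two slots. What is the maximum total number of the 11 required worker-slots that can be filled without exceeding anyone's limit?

11

Total capacity across all clerks is 2+1+1+2+3+2 = 11, and 11 slots are needed, so at most 11 can be filled.
An assignment achieving 11: Wed-PM→Larsen, Thu-AM→Santos+Petrov, Thu-PM→Greco+Petrov, Fri-AM→Greco+Farahani, Fri-PM→Petrov, Sat-AM→Santos, Sat-PM→Ferraro, Sun-AM→Farahani.
Loads: Greco 2/2, Ferraro 1/1, Larsen 1/1, Santos 2/2, Petrov 3/3, Farahani 2/2.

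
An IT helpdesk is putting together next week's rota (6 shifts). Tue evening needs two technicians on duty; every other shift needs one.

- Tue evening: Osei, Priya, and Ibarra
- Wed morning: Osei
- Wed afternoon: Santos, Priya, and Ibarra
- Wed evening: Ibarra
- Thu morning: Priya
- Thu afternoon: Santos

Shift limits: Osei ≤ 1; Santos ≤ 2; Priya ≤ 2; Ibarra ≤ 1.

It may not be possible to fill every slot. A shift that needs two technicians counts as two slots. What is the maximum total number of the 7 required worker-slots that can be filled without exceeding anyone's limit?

6

Total capacity across all technicians is 1+2+2+1 = 6, and 7 slots are needed, so at most 6 can be filled.
An assignment achieving 6: Tue evening→Priya, Wed morning→Osei, Wed afternoon→Santos, Wed evening→Ibarra, Thu morning→Priya, Thu afternoon→Santos.
Loads: Osei 1/1, Santos 2/2, Priya 2/2, Ibarra 1/1.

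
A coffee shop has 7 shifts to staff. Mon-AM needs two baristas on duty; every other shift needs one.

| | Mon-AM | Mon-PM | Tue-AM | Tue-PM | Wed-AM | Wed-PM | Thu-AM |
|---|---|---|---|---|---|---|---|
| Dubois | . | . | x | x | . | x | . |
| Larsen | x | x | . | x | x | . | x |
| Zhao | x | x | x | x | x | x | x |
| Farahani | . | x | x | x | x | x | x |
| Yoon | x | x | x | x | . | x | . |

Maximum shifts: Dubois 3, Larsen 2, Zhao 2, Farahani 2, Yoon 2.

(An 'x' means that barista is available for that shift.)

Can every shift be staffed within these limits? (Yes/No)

Yes

One valid schedule: Mon-AM→Larsen+Zhao, Mon-PM→Farahani, Tue-AM→Dubois, Tue-PM→Dubois, Wed-AM→Larsen, Wed-PM→Dubois, Thu-AM→Zhao.
Loads: Dubois 3/3, Larsen 2/2, Zhao 2/2, Farahani 1/2, Yoon 0/2 — all within limits.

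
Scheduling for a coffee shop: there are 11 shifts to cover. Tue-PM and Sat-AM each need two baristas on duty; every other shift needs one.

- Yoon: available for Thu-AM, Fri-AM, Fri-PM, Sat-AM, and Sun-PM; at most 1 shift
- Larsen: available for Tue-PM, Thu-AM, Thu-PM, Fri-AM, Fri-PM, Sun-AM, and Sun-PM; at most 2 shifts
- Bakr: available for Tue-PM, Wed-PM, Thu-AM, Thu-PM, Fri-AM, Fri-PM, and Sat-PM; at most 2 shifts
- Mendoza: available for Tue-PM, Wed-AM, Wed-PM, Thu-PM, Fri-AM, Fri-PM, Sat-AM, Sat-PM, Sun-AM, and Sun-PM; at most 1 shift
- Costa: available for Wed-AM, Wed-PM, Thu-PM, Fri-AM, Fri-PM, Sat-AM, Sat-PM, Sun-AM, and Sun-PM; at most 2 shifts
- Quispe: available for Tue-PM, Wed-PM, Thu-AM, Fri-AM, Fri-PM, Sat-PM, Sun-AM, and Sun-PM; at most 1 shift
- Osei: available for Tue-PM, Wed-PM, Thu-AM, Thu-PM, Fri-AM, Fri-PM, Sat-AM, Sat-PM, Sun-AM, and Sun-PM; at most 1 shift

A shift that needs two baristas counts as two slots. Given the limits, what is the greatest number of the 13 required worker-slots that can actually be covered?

Total capacity across all baristas is 1+2+2+1+2+1+1 = 10, and 13 slots are needed, so at most 10 can be filled.
An assignment achieving 10: Tue-PM→Larsen+Bakr, Wed-AM→Mendoza, Wed-PM→Bakr, Thu-AM→Larsen, Thu-PM→Costa, Sat-AM→Yoon+Costa, Sat-PM→Quispe, Sun-AM→Osei.
Loads: Yoon 1/1, Larsen 2/2, Bakr 2/2, Mendoza 1/1, Costa 2/2, Quispe 1/1, Osei 1/1.

10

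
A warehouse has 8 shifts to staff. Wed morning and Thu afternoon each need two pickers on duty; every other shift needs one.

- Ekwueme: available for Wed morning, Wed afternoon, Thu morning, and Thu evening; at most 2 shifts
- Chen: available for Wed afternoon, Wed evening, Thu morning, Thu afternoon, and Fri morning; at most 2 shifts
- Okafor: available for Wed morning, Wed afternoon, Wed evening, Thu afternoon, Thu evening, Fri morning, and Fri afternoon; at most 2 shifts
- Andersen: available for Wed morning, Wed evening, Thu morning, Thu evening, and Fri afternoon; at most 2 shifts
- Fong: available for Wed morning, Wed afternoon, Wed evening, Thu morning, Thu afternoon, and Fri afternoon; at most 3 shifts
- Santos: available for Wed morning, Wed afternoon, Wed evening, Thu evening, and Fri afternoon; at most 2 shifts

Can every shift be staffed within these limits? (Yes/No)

One valid schedule: Wed morning→Andersen+Fong, Wed afternoon→Fong, Wed evening→Andersen, Thu morning→Ekwueme, Thu afternoon→Chen+Okafor, Thu evening→Ekwueme, Fri morning→Chen, Fri afternoon→Okafor.
Loads: Ekwueme 2/2, Chen 2/2, Okafor 2/2, Andersen 2/2, Fong 2/3, Santos 0/2 — all within limits.

Yes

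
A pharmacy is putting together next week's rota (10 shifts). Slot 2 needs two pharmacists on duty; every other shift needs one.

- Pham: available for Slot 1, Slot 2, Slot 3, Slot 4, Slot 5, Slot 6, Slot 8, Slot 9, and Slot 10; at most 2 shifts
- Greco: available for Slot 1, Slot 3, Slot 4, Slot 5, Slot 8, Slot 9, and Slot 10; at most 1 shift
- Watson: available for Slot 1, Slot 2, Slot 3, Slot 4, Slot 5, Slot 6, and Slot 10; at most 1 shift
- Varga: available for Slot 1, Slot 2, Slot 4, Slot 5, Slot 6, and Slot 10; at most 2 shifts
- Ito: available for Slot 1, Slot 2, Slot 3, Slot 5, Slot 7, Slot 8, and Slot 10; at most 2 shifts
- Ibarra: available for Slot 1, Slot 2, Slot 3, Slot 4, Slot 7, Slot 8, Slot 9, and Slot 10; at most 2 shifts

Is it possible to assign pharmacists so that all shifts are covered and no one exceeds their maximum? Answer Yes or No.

No

Total capacity is 2+1+1+2+2+2 = 10 but 11 worker-slots are needed — infeasible.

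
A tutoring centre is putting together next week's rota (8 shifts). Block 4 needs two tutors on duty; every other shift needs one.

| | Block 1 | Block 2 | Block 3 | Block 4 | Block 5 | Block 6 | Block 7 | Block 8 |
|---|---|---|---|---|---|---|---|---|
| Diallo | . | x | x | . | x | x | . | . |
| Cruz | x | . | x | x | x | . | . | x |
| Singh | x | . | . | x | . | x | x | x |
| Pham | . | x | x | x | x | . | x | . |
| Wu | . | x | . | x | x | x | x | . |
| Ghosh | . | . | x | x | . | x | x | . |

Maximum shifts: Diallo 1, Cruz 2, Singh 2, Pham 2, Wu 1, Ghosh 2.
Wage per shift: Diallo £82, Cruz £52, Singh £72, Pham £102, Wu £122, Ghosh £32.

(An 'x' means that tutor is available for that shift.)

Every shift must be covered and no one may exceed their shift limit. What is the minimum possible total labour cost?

Picking the cheapest available tutor for each shift independently would cost £418, but that ignores the shift limits.
An optimal schedule: Block 1→Cruz, Block 2→Diallo, Block 3→Ghosh, Block 4→Singh+Pham, Block 5→Pham, Block 6→Ghosh, Block 7→Singh, Block 8→Cruz.
Total: 52 + 82 + 32 + 72 + 102 + 102 + 32 + 72 + 52 = £598.

£598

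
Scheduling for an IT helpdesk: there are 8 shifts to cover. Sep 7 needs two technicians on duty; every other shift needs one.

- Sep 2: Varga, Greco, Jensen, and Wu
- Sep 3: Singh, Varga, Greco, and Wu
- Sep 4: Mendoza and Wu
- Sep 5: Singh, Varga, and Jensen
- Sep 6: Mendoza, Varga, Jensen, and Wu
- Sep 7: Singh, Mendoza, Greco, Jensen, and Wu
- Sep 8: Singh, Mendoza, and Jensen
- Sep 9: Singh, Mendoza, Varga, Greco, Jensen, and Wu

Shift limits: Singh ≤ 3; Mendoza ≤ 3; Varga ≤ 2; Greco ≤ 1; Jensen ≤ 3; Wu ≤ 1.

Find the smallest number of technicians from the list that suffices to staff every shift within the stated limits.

3

9 slots to fill and no one can take more than 3, so at least ⌈9/3⌉ = 3 technicians are needed.
Singh, Mendoza, and Jensen alone can cover everything: Sep 2→Jensen, Sep 3→Singh, Sep 4→Mendoza, Sep 5→Singh, Sep 6→Mendoza, Sep 7→Singh+Mendoza, Sep 8→Jensen, Sep 9→Jensen.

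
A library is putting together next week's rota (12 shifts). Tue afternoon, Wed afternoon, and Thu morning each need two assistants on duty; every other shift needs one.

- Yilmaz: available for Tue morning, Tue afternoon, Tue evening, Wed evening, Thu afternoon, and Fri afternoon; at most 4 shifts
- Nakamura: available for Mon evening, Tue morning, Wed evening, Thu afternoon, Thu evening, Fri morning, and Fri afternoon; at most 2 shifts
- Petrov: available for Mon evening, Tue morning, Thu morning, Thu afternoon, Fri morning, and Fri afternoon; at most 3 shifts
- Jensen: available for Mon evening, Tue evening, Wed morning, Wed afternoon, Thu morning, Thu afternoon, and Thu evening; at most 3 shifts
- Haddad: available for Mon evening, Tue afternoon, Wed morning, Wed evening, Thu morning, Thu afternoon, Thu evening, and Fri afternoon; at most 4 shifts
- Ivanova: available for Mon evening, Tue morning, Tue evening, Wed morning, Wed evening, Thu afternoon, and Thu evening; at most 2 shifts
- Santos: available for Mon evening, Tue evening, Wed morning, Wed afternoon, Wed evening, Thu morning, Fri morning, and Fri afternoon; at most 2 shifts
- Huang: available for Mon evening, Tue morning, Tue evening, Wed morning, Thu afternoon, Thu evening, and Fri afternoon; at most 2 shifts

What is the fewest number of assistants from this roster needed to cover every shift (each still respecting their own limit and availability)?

15 slots to fill and no one can take more than 4, so at least ⌈15/4⌉ = 4 assistants are needed.
Any 4 assistants together have capacity at most 4+4+3+3 = 14 < 15 slots, so 4 can never suffice.
Yilmaz, Nakamura, Jensen, Haddad, and Santos alone can cover everything: Mon evening→Haddad, Tue morning→Yilmaz, Tue afternoon→Yilmaz+Haddad, Tue evening→Yilmaz, Wed morning→Jensen, Wed afternoon→Jensen+Santos, Wed evening→Yilmaz, Thu morning→Jensen+Haddad, Thu afternoon→Haddad, Thu evening→Nakamura, Fri morning→Nakamura, Fri afternoon→Santos.

5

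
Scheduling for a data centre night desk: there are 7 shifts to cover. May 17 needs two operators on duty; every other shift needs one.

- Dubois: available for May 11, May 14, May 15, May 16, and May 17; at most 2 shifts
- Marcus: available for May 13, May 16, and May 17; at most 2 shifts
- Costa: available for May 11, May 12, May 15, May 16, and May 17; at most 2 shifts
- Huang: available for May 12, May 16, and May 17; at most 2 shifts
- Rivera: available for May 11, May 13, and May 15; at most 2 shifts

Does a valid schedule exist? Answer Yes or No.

May 14 can only be covered by Dubois, so that assignment is forced.
One valid schedule: May 11→Dubois, May 12→Costa, May 13→Marcus, May 14→Dubois, May 15→Costa, May 16→Huang, May 17→Marcus+Huang.
Loads: Dubois 2/2, Marcus 2/2, Costa 2/2, Huang 2/2, Rivera 0/2 — all within limits.

Yes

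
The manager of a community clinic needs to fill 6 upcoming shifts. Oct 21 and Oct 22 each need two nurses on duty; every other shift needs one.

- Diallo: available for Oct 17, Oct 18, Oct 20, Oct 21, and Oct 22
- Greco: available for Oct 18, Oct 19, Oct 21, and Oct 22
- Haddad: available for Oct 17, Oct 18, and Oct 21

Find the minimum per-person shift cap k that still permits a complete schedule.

3

With 3 nurses and 8 worker-slots to fill, someone must work at least ⌈8/3⌉ = 3 shifts, so k ≥ 3.
k = 3 works: Oct 17→Diallo, Oct 18→Haddad, Oct 19→Greco, Oct 20→Diallo, Oct 21→Greco+Haddad, Oct 22→Diallo+Greco.
Loads: Diallo 3, Greco 3, Haddad 2 — all ≤ 3.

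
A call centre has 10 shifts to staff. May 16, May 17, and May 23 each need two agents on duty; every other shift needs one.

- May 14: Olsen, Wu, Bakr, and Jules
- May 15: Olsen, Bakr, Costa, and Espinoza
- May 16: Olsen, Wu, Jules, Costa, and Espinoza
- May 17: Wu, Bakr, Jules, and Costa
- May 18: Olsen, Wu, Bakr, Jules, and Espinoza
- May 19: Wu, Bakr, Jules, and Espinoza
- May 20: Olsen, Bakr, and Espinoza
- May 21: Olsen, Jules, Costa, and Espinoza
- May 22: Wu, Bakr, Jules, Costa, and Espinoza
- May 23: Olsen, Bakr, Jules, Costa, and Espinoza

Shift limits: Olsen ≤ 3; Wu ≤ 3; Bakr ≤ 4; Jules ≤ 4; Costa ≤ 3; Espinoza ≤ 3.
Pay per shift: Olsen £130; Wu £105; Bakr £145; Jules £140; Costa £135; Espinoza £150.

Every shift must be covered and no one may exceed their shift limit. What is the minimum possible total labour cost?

£1670

Picking the cheapest available agent for each shift independently would cost £1550, but that ignores the shift limits.
An optimal schedule: May 14→Wu, May 15→Olsen, May 16→Costa+Jules, May 17→Costa+Jules, May 18→Wu, May 19→Wu, May 20→Olsen, May 21→Olsen, May 22→Jules, May 23→Costa+Jules.
Total: 105 + 130 + 135 + 140 + 135 + 140 + 105 + 105 + 130 + 130 + 140 + 135 + 140 = £1670.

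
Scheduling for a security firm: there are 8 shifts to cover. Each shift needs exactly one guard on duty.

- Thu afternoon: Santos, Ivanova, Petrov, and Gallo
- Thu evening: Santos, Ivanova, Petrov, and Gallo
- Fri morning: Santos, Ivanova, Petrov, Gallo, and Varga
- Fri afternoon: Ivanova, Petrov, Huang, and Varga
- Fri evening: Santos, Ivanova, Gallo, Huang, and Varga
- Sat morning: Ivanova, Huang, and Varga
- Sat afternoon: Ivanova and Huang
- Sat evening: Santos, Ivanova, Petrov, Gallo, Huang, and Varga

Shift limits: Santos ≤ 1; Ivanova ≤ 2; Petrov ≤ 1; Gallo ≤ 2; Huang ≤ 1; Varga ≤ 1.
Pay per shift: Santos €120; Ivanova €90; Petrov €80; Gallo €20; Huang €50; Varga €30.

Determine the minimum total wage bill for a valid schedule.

Picking the cheapest available guard for each shift independently would cost €210, but that ignores the shift limits.
An optimal schedule: Thu afternoon→Santos, Thu evening→Petrov, Fri morning→Gallo, Fri afternoon→Huang, Fri evening→Gallo, Sat morning→Ivanova, Sat afternoon→Ivanova, Sat evening→Varga.
Total: 120 + 80 + 20 + 50 + 20 + 90 + 90 + 30 = €500.

€500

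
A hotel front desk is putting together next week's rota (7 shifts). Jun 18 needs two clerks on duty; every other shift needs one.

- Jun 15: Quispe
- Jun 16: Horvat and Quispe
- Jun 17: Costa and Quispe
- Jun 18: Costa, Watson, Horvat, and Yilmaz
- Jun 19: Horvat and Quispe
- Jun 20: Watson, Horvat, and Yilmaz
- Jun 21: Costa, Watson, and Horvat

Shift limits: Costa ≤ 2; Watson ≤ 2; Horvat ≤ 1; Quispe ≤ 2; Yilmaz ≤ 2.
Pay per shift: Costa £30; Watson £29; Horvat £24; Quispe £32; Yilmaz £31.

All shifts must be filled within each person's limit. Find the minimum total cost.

Jun 15 can only be covered by Quispe, so that assignment is forced.
Picking the cheapest available clerk for each shift independently would cost £211, but that ignores the shift limits.
An optimal schedule: Jun 15→Quispe, Jun 16→Horvat, Jun 17→Costa, Jun 18→Watson+Yilmaz, Jun 19→Quispe, Jun 20→Watson, Jun 21→Costa.
Total: 32 + 24 + 30 + 29 + 31 + 32 + 29 + 30 = £237.

£237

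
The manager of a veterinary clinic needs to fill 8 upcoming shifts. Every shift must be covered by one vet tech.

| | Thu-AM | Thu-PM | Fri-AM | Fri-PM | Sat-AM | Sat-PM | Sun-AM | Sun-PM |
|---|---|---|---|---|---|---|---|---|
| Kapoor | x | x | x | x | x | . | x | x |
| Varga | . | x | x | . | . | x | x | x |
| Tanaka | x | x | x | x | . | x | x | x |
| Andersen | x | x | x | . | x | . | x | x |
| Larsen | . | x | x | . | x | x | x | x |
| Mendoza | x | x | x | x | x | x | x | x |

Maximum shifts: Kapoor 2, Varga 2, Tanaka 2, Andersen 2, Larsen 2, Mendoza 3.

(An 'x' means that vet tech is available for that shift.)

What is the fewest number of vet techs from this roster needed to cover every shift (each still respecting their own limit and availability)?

8 slots to fill and no one can take more than 3, so at least ⌈8/3⌉ = 3 vet techs are needed.
Any 3 vet techs together have capacity at most 3+2+2 = 7 < 8 slots, so 3 can never suffice.
Kapoor, Varga, Tanaka, and Andersen alone can cover everything: Thu-AM→Tanaka, Thu-PM→Varga, Fri-AM→Tanaka, Fri-PM→Kapoor, Sat-AM→Kapoor, Sat-PM→Varga, Sun-AM→Andersen, Sun-PM→Andersen.

4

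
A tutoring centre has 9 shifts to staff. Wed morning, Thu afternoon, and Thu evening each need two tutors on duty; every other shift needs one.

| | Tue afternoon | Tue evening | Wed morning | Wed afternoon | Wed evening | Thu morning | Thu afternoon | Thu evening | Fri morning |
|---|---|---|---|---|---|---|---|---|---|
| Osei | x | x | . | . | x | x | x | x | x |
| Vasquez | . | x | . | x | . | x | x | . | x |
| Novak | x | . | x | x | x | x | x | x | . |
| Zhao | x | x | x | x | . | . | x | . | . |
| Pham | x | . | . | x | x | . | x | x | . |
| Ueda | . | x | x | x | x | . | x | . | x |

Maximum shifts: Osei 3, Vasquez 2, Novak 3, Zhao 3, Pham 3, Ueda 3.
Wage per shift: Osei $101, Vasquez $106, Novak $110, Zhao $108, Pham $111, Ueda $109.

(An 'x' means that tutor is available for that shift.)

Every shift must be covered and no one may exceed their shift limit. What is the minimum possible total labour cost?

Picking the cheapest available tutor for each shift independently would cost $1246, but that ignores the shift limits.
An optimal schedule: Tue afternoon→Zhao, Tue evening→Vasquez, Wed morning→Zhao+Ueda, Wed afternoon→Vasquez, Wed evening→Ueda, Thu morning→Osei, Thu afternoon→Zhao+Ueda, Thu evening→Osei+Novak, Fri morning→Osei.
Total: 108 + 106 + 108 + 109 + 106 + 109 + 101 + 108 + 109 + 101 + 110 + 101 = $1276.

$1276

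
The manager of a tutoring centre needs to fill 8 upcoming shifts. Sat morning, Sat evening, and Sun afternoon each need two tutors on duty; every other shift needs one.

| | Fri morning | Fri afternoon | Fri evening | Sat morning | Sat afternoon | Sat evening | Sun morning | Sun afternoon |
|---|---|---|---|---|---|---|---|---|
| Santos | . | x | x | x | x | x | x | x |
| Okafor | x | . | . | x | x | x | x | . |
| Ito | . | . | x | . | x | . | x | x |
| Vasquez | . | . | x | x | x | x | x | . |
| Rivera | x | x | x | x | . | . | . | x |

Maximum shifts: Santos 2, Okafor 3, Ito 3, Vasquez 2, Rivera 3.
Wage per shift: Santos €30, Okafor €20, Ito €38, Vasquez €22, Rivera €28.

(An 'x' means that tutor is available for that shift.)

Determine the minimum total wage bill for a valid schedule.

Picking the cheapest available tutor for each shift independently would cost €252, but that ignores the shift limits.
An optimal schedule: Fri morning→Okafor, Fri afternoon→Rivera, Fri evening→Vasquez, Sat morning→Rivera+Santos, Sat afternoon→Okafor, Sat evening→Okafor+Vasquez, Sun morning→Ito, Sun afternoon→Rivera+Santos.
Total: 20 + 28 + 22 + 28 + 30 + 20 + 20 + 22 + 38 + 28 + 30 = €286.

€286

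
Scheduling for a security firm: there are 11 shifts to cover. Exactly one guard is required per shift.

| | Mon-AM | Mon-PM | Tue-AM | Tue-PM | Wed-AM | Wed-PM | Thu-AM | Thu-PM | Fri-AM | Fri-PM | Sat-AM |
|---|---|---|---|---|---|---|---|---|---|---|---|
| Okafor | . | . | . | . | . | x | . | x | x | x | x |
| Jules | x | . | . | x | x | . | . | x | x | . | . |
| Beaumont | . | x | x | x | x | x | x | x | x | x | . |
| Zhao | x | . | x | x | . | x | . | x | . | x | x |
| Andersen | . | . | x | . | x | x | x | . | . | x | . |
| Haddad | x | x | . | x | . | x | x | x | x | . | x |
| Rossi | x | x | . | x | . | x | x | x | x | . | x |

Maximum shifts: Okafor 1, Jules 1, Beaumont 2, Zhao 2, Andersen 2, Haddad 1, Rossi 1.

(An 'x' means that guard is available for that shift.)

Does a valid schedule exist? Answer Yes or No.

Total capacity is 1+1+2+2+2+1+1 = 10 but 11 worker-slots are needed — infeasible.

No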